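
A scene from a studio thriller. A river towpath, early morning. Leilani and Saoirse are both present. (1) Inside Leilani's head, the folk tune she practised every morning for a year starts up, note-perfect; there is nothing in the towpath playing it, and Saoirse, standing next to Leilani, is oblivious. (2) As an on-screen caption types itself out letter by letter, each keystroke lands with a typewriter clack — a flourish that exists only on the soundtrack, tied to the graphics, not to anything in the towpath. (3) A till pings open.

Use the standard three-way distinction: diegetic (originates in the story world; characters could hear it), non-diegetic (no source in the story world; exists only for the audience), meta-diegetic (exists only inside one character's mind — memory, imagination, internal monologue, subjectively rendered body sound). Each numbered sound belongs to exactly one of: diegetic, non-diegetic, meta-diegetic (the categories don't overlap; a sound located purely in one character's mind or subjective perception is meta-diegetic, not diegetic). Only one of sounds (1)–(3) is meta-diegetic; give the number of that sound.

(1) is meta-diegetic: the music is a memory playing inside Leilani's mind alone; no real-world source, Saoirse can't hear it.
Sound (2): sound married to a title/caption — outside the diegesis by definition, so non-diegetic.
(3) the sound comes from a till physically present in the location → diegetic.
Only (1) is meta-diegetic.

1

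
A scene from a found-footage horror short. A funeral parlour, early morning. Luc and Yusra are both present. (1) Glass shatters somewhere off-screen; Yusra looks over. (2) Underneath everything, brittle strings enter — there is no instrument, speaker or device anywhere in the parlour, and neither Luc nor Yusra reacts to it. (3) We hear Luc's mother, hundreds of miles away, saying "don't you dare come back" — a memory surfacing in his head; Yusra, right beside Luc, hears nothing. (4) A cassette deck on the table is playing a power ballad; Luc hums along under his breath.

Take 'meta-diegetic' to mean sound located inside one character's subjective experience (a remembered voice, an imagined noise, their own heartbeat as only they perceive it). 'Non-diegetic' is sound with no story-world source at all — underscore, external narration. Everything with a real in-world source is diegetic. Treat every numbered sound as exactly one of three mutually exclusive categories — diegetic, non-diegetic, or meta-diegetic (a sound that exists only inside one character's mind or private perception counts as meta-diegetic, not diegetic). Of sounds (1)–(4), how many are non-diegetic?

1

(1) is diegetic: an in-world source (glass); characters could hear it.
Sound (2): score with no on-screen or off-screen source; it exists for the audience alone, so non-diegetic.
Sound (3): it's Luc's recollection rendered as sound; the other character can't hear it, so meta-diegetic.
(4) is diegetic: the music comes from an on-screen device that Luc responds to.
Non-diegetic: (2) — that's 1.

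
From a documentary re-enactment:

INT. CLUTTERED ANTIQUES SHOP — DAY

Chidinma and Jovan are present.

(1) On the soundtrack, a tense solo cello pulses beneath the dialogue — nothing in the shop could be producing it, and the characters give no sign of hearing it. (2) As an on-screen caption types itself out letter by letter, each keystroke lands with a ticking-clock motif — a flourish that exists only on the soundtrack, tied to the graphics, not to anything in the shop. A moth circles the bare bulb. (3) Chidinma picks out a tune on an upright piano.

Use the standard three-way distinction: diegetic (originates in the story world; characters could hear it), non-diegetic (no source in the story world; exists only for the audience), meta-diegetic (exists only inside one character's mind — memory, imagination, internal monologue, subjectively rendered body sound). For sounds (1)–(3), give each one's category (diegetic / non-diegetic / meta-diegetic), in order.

non-diegetic, non-diegetic, diegetic

(1) is non-diegetic: nothing in the shop produces it and the characters don't hear it — pure soundtrack.
(2) the caption isn't part of the story world, so neither is the sound tied to it → non-diegetic.
(3) is diegetic: Chidinma is producing the music live, in the story world.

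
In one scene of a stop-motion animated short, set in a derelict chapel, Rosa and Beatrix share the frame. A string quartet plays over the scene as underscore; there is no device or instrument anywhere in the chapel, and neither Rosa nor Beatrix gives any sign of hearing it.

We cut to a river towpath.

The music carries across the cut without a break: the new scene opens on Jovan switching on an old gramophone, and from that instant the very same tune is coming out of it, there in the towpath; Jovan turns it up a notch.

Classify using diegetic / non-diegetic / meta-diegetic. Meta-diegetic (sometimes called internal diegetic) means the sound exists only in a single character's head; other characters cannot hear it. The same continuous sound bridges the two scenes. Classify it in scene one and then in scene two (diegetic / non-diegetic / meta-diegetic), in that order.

non-diegetic, diegetic

Scene one: there's no in-world source anywhere and no character hears it — underscore for the audience only → non-diegetic.
Scene two: once Jovan turns on an old gramophone, the music has a real source in the story world and Jovan reacts to it → diegetic.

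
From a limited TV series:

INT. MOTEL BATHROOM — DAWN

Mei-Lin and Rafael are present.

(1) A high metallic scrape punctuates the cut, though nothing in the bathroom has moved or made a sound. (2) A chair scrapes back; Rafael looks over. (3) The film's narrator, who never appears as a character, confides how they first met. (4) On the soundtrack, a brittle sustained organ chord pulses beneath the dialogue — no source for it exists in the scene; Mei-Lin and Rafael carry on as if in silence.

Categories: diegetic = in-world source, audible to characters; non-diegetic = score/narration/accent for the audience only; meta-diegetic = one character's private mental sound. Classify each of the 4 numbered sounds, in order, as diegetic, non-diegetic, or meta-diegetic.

non-diegetic, diegetic, non-diegetic, non-diegetic

(1) is non-diegetic: nothing in the scene produces it; it's an accent added for the audience.
(2) a chair is a real object/event in the scene's world → diegetic.
Sound (3): external voice-over — not a character, not heard by anyone in the scene, so non-diegetic.
(4) it has no source in the story world and no character can hear it — it's underscore → non-diegetic.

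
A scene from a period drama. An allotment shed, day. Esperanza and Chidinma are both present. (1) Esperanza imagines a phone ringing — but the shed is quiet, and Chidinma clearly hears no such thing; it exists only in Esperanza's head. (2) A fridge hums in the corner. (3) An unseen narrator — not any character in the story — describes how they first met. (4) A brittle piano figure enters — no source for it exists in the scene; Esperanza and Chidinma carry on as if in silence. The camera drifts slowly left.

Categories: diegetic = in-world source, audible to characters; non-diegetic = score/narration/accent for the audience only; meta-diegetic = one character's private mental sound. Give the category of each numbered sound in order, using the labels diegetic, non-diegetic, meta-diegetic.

meta-diegetic, diegetic, non-diegetic, non-diegetic

Sound (1): the sound is imagined by Esperanza; nothing in the story world is producing it and Chidinma can't hear it, so meta-diegetic.
(2) it's the actual ambient sound of the location → diegetic.
(3) the narrator exists outside the story world, addressing only the audience → non-diegetic.
Sound (4): score with no on-screen or off-screen source; it exists for the audience alone, so non-diegetic.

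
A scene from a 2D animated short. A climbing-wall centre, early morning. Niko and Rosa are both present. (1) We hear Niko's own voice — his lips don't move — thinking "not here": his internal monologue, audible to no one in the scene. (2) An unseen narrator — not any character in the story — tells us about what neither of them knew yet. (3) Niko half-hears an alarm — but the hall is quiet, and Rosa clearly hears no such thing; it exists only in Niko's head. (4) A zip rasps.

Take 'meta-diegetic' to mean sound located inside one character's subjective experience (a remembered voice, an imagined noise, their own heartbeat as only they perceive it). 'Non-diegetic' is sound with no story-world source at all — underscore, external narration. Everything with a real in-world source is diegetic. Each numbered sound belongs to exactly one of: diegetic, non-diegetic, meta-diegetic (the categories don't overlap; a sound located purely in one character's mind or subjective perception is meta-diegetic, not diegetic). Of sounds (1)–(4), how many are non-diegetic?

(1) Niko's thought-voice: a private mental sound no other character can hear → meta-diegetic.
(2) is non-diegetic: commentary laid over the scene from outside the fiction.
(3) subjective to Niko: the hall is silent and Rosa hears nothing → meta-diegetic.
Sound (4): an in-world source (a zip); characters could hear it, so diegetic.
Non-diegetic: (2) — that's 1.

1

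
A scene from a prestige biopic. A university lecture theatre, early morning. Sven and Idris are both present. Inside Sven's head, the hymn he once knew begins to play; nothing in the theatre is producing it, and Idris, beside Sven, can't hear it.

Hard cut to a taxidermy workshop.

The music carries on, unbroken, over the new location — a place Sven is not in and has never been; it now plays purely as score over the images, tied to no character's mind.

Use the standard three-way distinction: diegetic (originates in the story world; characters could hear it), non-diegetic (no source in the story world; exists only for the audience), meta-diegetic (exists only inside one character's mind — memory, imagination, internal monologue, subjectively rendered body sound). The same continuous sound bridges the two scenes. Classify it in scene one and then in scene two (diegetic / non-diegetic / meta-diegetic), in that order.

meta-diegetic, non-diegetic

Scene one: the music exists only inside Sven's mind; Idris can't hear it → meta-diegetic.
Scene two: it's detached from Sven entirely and plays over unrelated images with no in-world source — conventional underscore → non-diegetic.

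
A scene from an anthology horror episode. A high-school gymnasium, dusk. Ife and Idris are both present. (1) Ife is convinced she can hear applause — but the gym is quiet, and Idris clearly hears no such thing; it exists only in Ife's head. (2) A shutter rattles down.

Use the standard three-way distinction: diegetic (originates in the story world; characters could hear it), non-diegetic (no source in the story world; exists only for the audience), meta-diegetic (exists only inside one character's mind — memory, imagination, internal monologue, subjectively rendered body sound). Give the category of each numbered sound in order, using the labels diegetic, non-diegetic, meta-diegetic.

(1) subjective to Ife: the gym is silent and Idris hears nothing → meta-diegetic.
(2) is diegetic: an in-world source (a shutter); characters could hear it.

meta-diegetic, diegetic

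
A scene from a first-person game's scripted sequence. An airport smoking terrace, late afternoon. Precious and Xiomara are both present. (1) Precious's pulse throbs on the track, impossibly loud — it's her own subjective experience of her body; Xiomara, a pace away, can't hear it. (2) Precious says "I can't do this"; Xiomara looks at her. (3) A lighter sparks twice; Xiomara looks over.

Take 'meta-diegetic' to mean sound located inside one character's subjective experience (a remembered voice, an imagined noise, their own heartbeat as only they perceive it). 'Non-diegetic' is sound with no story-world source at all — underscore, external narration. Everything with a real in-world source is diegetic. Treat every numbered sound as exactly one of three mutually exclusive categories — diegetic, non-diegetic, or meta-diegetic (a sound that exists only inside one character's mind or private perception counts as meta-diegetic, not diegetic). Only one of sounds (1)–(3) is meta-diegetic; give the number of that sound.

1

(1) is meta-diegetic: it's Precious's internal bodily sensation rendered as sound; only Precious 'hears' it.
Sound (2): Precious is a character speaking aloud in the scene, so diegetic.
(3) an in-world source (a lighter); characters could hear it → diegetic.
Only (1) is meta-diegetic.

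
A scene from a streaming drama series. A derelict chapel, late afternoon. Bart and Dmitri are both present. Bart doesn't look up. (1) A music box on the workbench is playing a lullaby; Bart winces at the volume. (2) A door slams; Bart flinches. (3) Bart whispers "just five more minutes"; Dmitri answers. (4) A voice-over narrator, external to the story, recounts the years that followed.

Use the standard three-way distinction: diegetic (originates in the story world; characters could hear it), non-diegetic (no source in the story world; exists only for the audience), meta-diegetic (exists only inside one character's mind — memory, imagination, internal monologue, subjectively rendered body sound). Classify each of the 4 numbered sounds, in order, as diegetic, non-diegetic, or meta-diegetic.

diegetic, diegetic, diegetic, non-diegetic

(1) source music from a music box, which exists in the story world → diegetic.
(2) an in-world source (a door); characters could hear it → diegetic.
(3) is diegetic: on-screen dialogue — Bart speaks and Dmitri is there to hear.
(4) external voice-over — not a character, not heard by anyone in the scene → non-diegetic.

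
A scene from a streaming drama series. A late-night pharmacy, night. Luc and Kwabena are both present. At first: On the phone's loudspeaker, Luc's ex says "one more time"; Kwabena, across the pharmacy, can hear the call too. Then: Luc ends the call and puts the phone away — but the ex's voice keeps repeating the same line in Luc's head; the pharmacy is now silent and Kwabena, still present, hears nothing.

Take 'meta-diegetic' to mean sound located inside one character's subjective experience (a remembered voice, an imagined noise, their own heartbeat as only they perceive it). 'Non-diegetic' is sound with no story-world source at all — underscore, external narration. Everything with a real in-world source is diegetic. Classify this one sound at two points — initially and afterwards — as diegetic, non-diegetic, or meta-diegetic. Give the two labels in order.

diegetic, meta-diegetic

Initially: the loudspeaker is an in-world source; both Luc and Kwabena hear the call → diegetic.
Afterwards: with the phone off, the voice continues only as Luc's private mental replay — Kwabena can't hear it → meta-diegetic.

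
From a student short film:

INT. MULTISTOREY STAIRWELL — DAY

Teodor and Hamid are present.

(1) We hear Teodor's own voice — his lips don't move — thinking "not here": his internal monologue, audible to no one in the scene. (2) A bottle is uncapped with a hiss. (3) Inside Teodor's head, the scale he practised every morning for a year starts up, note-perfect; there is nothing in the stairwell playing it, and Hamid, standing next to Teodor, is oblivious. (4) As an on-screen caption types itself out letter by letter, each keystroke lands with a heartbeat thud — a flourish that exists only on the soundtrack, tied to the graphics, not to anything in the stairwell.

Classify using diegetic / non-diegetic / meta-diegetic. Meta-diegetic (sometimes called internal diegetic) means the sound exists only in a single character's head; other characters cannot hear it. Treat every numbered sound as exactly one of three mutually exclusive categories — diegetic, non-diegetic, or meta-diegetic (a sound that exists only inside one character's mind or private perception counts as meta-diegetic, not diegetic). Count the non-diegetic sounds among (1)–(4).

1

(1) it's Teodor's unspoken thought, heard only by the audience via his subjectivity → meta-diegetic.
(2) a bottle is a real object/event in the scene's world → diegetic.
(3) the music is a memory playing inside Teodor's mind alone; no real-world source, Hamid can't hear it → meta-diegetic.
(4) the caption isn't part of the story world, so neither is the sound tied to it → non-diegetic.
So 1 of the 4 is non-diegetic: (4).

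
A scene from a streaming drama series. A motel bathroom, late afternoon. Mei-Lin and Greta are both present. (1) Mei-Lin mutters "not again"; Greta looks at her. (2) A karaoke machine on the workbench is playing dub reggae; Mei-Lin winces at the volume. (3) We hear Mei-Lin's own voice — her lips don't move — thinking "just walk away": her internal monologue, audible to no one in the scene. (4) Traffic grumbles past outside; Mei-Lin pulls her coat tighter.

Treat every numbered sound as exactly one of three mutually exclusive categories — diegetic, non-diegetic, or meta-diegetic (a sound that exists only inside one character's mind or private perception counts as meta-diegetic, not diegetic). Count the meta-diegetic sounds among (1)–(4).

1

Sound (1): Mei-Lin is a character speaking aloud in the scene, so diegetic.
(2) a karaoke machine is a physical source in the scene and Mei-Lin reacts to it → diegetic.
Sound (3): internal monologue — inside Mei-Lin's mind, not spoken into the scene, so meta-diegetic.
(4) is diegetic: it's the actual ambient sound of the location.
Meta-diegetic: (3) — that's 1.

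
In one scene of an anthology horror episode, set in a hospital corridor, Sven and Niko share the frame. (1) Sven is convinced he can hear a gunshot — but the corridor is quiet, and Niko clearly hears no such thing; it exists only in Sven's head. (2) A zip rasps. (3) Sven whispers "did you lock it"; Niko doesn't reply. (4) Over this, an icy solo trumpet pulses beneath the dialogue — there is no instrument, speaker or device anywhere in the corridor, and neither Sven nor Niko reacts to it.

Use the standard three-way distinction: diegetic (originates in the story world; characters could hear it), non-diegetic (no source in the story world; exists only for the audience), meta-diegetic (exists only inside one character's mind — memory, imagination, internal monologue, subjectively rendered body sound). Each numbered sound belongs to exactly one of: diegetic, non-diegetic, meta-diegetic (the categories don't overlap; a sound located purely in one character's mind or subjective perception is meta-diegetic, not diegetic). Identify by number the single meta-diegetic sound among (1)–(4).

(1) subjective to Sven: the corridor is silent and Niko hears nothing → meta-diegetic.
(2) is diegetic: an in-world source (a zip); characters could hear it.
(3) is diegetic: spoken by a character present in the story world.
(4) is non-diegetic: nothing in the corridor produces it and the characters don't hear it — pure soundtrack.
Only (1) is meta-diegetic.

1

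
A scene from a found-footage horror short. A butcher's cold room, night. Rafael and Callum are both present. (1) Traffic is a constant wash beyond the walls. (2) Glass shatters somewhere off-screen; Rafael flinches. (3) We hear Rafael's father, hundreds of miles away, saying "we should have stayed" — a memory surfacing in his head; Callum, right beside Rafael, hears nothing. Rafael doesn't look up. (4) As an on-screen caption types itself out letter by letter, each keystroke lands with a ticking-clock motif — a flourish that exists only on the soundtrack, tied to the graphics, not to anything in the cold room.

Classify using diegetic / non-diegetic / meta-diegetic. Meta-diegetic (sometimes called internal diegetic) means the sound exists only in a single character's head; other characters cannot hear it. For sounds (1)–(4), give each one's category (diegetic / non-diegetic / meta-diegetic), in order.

diegetic, diegetic, meta-diegetic, non-diegetic

Sound (1): ambient/room sound belonging to the story's physical space, so diegetic.
Sound (2): the sound comes from glass physically present in the location, so diegetic.
Sound (3): a remembered line, private to Rafael — not present in the room, not audible to Callum, so meta-diegetic.
(4) the caption isn't part of the story world, so neither is the sound tied to it → non-diegetic.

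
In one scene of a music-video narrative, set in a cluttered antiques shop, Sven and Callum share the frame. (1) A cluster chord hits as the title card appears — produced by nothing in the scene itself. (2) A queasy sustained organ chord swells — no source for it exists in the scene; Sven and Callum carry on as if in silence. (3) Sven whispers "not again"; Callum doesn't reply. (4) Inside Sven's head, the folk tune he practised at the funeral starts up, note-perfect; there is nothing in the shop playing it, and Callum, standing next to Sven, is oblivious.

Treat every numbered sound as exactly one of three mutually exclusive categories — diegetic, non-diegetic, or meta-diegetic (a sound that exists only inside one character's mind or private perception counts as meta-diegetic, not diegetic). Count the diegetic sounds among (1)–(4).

Sound (1): an editorial stinger — it belongs to the cut, not the story world, so non-diegetic.
(2) is non-diegetic: score with no on-screen or off-screen source; it exists for the audience alone.
(3) Sven is a character speaking aloud in the scene → diegetic.
(4) the music is a memory playing inside Sven's mind alone; no real-world source, Callum can't hear it → meta-diegetic.
Diegetic: (3) — that's 1.

1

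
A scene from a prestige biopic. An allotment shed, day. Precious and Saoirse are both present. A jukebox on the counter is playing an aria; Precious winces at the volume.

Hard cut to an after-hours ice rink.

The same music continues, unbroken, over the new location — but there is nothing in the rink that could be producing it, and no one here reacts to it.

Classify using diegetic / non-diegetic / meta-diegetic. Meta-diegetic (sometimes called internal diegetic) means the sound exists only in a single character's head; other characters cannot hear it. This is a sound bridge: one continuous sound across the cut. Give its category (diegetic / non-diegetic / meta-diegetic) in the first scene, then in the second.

Scene one: a jukebox is an on-screen source and Precious reacts to it → diegetic.
Scene two: there is no source in the rink and no one hears it — it's now underscore → non-diegetic.

diegetic, non-diegetic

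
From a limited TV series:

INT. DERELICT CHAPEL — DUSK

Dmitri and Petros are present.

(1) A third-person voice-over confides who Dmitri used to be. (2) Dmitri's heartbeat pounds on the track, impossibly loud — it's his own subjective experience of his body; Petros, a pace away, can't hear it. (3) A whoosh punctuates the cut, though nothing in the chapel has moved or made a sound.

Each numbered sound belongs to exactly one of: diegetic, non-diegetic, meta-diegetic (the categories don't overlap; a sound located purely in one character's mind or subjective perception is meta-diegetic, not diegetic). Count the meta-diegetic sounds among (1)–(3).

1

(1) commentary laid over the scene from outside the fiction → non-diegetic.
Sound (2): it's Dmitri's internal bodily sensation rendered as sound; only Dmitri 'hears' it, so meta-diegetic.
Sound (3): an editorial stinger — it belongs to the cut, not the story world, so non-diegetic.
Meta-diegetic: (2) — that's 1.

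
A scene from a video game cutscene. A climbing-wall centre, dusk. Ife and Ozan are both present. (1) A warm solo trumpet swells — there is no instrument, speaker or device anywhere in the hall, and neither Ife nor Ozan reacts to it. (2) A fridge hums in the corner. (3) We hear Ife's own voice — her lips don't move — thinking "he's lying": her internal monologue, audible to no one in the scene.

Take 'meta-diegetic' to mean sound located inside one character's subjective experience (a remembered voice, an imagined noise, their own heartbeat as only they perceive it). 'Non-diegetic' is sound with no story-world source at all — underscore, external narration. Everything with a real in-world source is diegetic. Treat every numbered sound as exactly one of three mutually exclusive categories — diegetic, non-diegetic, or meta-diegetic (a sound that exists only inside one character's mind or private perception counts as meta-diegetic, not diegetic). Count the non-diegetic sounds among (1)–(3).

(1) is non-diegetic: nothing in the hall produces it and the characters don't hear it — pure soundtrack.
(2) ambient/room sound belonging to the story's physical space → diegetic.
Sound (3): Ife's thought-voice: a private mental sound no other character can hear, so meta-diegetic.
Non-diegetic: (1) — that's 1.

1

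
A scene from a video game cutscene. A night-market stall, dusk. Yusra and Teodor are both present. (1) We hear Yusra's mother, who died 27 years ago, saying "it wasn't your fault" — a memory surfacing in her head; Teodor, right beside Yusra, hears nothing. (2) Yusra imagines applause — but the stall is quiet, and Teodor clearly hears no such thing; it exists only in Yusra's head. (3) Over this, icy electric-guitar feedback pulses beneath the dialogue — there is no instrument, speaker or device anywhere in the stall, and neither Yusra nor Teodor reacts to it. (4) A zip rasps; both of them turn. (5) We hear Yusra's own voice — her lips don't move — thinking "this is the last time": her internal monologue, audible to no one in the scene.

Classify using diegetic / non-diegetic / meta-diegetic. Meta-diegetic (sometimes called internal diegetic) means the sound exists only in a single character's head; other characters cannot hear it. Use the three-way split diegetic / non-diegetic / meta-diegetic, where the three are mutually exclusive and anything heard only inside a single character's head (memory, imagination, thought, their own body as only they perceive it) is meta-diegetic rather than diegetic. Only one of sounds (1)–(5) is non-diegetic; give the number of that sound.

3

Sound (1): the voice is a memory playing only inside Yusra's mind; Teodor can't hear it, so meta-diegetic.
Sound (2): Yusra alone 'hears' it — an imagined sound, not present in the space, so meta-diegetic.
Sound (3): nothing in the stall produces it and the characters don't hear it — pure soundtrack, so non-diegetic.
(4) the sound comes from a zip physically present in the location → diegetic.
(5) is meta-diegetic: it's Yusra's unspoken thought, heard only by the audience via her subjectivity.
Only (3) is non-diegetic.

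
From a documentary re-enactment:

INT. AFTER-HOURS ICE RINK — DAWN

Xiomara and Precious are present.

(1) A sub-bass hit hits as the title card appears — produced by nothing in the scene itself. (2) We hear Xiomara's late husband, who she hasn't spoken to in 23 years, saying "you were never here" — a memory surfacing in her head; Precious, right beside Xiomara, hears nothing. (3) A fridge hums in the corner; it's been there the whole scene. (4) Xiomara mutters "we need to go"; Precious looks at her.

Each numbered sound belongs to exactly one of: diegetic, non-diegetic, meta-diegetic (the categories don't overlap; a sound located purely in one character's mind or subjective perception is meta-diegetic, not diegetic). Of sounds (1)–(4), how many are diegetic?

2

Sound (1): an editorial stinger — it belongs to the cut, not the story world, so non-diegetic.
(2) is meta-diegetic: it's Xiomara's recollection rendered as sound; the other character can't hear it.
(3) ambient/room sound belonging to the story's physical space → diegetic.
Sound (4): spoken by a character present in the story world, so diegetic.
So 2 of the 4 are diegetic: (3), (4).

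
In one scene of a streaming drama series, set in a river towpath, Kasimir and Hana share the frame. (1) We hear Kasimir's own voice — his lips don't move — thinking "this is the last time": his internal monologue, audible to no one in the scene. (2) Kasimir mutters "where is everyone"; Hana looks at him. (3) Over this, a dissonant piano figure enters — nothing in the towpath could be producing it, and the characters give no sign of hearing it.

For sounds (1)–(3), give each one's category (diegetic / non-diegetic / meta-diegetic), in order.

meta-diegetic, diegetic, non-diegetic

Sound (1): it's Kasimir's unspoken thought, heard only by the audience via his subjectivity, so meta-diegetic.
(2) on-screen dialogue — Kasimir speaks and Hana is there to hear → diegetic.
(3) is non-diegetic: it has no source in the story world and no character can hear it — it's underscore.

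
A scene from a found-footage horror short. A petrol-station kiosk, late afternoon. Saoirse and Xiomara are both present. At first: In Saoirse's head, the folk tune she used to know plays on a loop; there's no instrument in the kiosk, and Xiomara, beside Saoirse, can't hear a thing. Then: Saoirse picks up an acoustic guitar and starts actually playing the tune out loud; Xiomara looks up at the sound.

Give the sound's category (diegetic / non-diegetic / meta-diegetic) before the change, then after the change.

Before the change: the tune exists only as Saoirse's private memory; Xiomara can't hear it → meta-diegetic.
After the change: Saoirse is now producing it live on an acoustic guitar, in the room, and Xiomara hears it → diegetic.

meta-diegetic, diegetic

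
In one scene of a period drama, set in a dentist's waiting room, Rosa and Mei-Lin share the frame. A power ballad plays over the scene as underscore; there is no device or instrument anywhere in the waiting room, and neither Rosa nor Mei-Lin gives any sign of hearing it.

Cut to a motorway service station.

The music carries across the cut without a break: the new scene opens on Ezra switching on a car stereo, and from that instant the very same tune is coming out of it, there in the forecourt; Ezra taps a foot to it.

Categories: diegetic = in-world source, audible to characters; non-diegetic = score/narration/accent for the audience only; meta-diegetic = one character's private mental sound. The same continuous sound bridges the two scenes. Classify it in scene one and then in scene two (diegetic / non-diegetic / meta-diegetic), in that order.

non-diegetic, diegetic

Scene one: there's no in-world source anywhere and no character hears it — underscore for the audience only → non-diegetic.
Scene two: once Ezra turns on a car stereo, the music has a real source in the story world and Ezra reacts to it → diegetic.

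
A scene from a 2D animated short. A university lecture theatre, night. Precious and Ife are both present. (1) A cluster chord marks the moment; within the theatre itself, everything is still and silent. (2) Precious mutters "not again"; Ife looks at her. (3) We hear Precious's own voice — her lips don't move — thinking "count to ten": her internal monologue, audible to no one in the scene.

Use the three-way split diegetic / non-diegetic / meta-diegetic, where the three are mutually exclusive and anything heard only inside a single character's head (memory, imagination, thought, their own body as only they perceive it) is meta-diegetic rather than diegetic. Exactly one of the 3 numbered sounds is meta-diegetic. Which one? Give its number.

(1) it's a sound-design accent with no in-world source; no one in the scene can hear it → non-diegetic.
(2) is diegetic: on-screen dialogue — Precious speaks and Ife is there to hear.
Sound (3): internal monologue — inside Precious's mind, not spoken into the scene, so meta-diegetic.
Only (3) is meta-diegetic.

3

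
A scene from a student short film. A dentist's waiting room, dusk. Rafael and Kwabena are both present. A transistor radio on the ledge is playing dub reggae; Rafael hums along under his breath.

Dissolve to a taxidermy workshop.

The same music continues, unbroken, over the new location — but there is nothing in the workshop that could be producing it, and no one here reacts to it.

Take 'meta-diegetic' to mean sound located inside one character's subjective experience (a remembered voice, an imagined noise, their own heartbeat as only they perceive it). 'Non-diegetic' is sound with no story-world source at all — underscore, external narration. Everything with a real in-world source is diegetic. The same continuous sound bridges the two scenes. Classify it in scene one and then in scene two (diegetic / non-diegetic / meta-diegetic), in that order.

Scene one: a transistor radio is an on-screen source and Rafael reacts to it → diegetic.
Scene two: there is no source in the workshop and no one hears it — it's now underscore → non-diegetic.

diegetic, non-diegetic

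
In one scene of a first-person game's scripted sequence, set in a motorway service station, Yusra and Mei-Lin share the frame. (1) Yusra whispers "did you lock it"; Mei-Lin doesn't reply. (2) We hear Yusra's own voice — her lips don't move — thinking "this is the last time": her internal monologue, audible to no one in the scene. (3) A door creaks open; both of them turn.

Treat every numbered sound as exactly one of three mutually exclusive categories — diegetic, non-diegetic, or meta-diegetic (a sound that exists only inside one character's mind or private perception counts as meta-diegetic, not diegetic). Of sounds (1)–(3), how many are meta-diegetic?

Sound (1): on-screen dialogue — Yusra speaks and Mei-Lin is there to hear, so diegetic.
(2) internal monologue — inside Yusra's mind, not spoken into the scene → meta-diegetic.
Sound (3): a door is a real object/event in the scene's world, so diegetic.
So 1 of the 3 is meta-diegetic: (2).

1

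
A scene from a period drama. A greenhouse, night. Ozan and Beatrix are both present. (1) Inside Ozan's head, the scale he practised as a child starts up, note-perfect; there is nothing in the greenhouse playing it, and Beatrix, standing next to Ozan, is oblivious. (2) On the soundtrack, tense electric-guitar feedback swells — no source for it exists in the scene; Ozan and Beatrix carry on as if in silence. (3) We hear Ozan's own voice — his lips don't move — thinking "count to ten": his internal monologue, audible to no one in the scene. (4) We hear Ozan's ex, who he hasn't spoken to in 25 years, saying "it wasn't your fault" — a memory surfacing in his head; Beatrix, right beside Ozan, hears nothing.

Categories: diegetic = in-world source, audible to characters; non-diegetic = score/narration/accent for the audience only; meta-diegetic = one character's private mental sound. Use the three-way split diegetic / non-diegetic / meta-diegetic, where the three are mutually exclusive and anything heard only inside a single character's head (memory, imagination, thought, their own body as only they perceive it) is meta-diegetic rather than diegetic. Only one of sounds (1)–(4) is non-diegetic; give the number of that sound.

2

(1) remembered music, private to Ozan — Beatrix is oblivious because it isn't in the room → meta-diegetic.
Sound (2): nothing in the greenhouse produces it and the characters don't hear it — pure soundtrack, so non-diegetic.
(3) is meta-diegetic: Ozan's thought-voice: a private mental sound no other character can hear.
(4) the voice is a memory playing only inside Ozan's mind; Beatrix can't hear it → meta-diegetic.
Only (2) is non-diegetic.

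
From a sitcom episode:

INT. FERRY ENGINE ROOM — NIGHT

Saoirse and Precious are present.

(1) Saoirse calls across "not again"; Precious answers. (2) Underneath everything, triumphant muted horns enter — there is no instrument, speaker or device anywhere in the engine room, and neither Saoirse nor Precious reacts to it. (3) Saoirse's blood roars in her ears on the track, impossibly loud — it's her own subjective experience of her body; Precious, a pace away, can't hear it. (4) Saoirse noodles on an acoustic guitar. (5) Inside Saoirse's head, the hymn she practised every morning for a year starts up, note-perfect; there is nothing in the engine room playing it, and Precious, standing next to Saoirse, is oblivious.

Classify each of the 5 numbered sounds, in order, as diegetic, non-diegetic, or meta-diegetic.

diegetic, non-diegetic, meta-diegetic, diegetic, meta-diegetic

Sound (1): Saoirse is a character speaking aloud in the scene, so diegetic.
(2) is non-diegetic: it has no source in the story world and no character can hear it — it's underscore.
(3) a subjective body sound — Saoirse's private perception, inaudible to Precious → meta-diegetic.
(4) is diegetic: a character is playing an acoustic guitar on screen.
Sound (5): the music is a memory playing inside Saoirse's mind alone; no real-world source, Precious can't hear it, so meta-diegetic.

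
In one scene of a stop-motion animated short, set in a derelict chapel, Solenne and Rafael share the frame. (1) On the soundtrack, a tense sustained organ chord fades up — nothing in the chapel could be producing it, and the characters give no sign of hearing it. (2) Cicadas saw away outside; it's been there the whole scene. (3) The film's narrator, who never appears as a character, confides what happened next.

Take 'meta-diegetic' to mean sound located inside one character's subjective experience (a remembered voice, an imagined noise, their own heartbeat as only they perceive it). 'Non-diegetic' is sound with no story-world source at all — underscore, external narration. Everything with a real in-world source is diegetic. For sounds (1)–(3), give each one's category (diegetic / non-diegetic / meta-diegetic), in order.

non-diegetic, diegetic, non-diegetic

Sound (1): it has no source in the story world and no character can hear it — it's underscore, so non-diegetic.
(2) is diegetic: ambient/room sound belonging to the story's physical space.
(3) is non-diegetic: the narrator exists outside the story world, addressing only the audience.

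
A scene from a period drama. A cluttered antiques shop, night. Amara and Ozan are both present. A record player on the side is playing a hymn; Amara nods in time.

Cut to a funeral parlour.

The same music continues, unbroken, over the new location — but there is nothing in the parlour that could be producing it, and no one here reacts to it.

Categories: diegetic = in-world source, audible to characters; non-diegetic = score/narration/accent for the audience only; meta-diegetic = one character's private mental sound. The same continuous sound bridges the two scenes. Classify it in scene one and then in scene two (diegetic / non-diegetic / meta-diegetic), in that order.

diegetic, non-diegetic

Scene one: a record player is an on-screen source and Amara reacts to it → diegetic.
Scene two: there is no source in the parlour and no one hears it — it's now underscore → non-diegetic.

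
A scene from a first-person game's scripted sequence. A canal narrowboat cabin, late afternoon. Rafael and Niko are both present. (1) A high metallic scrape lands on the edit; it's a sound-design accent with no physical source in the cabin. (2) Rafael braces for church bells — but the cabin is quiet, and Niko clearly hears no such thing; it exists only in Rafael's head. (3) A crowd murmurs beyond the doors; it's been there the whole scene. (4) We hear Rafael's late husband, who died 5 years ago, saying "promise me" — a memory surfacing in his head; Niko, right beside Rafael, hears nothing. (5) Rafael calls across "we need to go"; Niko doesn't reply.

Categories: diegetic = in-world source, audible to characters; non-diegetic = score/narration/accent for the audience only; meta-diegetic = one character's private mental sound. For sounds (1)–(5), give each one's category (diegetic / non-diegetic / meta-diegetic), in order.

non-diegetic, meta-diegetic, diegetic, meta-diegetic, diegetic

(1) is non-diegetic: it's a sound-design accent with no in-world source; no one in the scene can hear it.
(2) subjective to Rafael: the cabin is silent and Niko hears nothing → meta-diegetic.
(3) is diegetic: ambient/room sound belonging to the story's physical space.
(4) the voice is a memory playing only inside Rafael's mind; Niko can't hear it → meta-diegetic.
(5) spoken by a character present in the story world → diegetic.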